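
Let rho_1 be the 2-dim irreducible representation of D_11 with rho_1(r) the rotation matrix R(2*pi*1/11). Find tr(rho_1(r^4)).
chi_{rho_1}(r^4) = 2*cos(2*pi*1*4/11) = -2*cos(3*pi/11)

Explanation: rho_1(r^4) is rotation by angle 2*pi*1*4/11, whose trace is 2*cos(2*pi*1*4/11) = -2*cos(3*pi/11).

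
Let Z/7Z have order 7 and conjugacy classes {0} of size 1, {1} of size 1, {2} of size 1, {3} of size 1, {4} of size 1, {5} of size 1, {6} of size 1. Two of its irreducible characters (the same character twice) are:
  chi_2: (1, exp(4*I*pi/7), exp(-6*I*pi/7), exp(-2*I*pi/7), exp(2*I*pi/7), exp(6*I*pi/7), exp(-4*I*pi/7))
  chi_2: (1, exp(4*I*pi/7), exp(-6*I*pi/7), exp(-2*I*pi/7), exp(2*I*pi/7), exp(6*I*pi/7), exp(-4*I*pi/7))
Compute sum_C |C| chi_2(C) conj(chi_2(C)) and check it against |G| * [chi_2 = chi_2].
Sum = 7 = |G| = 7; so <chi_2, chi_2> = 1 (norm-1 confirms irreducibility).

Working: Compute term by term over conjugacy classes (|C| * chi_2(C) * conj(chi_2(C))):
  1*(1)*conj(1) + 1*(exp(4*I*pi/7))*conj(exp(4*I*pi/7)) + 1*(exp(-6*I*pi/7))*conj(exp(-6*I*pi/7)) + 1*(exp(-2*I*pi/7))*conj(exp(-2*I*pi/7)) + 1*(exp(2*I*pi/7))*conj(exp(2*I*pi/7)) + 1*(exp(6*I*pi/7))*conj(exp(6*I*pi/7)) + 1*(exp(-4*I*pi/7))*conj(exp(-4*I*pi/7))
  = (1) + (1) + (1) + (1) + (1) + (1) + (1)
  = 7.
(Exp terms are combined using exp(i*s)*conj(exp(i*t)) = exp(i*(s-t)), and sums of them are collapsed using the identity that for every m > 1 the m distinct m-th roots of unity sum to 0, e.g. 1 + exp(2*I*pi/3) + exp(-2*I*pi/3) = 0.)
Dividing by |G| = 7 gives 7/7 = 1, matching the row-orthogonality relation <chi_2, chi_2> = [chi_2 = chi_2].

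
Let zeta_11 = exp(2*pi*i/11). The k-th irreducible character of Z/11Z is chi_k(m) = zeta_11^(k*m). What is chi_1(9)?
chi_1(9) = zeta_11^9 = exp(-4*I*pi/11)

Proof sketch: chi_1(9) = zeta_11^(1*9) = zeta_11^9. Since zeta_11^11 = 1, this equals zeta_11^9 = exp(2*pi*i*9/11) = exp(-4*I*pi/11).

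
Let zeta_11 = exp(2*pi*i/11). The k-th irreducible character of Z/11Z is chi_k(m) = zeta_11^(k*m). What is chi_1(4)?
chi_1(4) = zeta_11^4 = exp(8*I*pi/11)

Argument: chi_1(4) = zeta_11^(1*4) = zeta_11^4. Since zeta_11^11 = 1, this equals zeta_11^4 = exp(2*pi*i*4/11) = exp(8*I*pi/11).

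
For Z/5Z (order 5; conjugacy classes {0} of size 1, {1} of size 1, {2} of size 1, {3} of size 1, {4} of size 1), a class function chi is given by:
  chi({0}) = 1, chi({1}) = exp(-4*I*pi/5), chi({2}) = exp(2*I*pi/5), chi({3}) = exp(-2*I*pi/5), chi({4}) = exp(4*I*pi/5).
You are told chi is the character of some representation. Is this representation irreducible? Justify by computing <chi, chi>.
Irreducible: <chi, chi> = 1.

Working: <chi, chi> = (1/|G|) sum_C |C| * |chi(C)|^2 = (1/5)[1*|1|^2 + 1*|exp(-4*I*pi/5)|^2 + 1*|exp(2*I*pi/5)|^2 + 1*|exp(-2*I*pi/5)|^2 + 1*|exp(4*I*pi/5)|^2]
  = (1/5)[(1) + (1) + (1) + (1) + (1)] = 5/5 = 1.
(Exp terms are combined using exp(i*s)*conj(exp(i*t)) = exp(i*(s-t)), and sums of them are collapsed using the identity that for every m > 1 the m distinct m-th roots of unity sum to 0, e.g. 1 + exp(2*I*pi/3) + exp(-2*I*pi/3) = 0.)
A character is irreducible iff <chi, chi> = 1, so this representation is irreducible.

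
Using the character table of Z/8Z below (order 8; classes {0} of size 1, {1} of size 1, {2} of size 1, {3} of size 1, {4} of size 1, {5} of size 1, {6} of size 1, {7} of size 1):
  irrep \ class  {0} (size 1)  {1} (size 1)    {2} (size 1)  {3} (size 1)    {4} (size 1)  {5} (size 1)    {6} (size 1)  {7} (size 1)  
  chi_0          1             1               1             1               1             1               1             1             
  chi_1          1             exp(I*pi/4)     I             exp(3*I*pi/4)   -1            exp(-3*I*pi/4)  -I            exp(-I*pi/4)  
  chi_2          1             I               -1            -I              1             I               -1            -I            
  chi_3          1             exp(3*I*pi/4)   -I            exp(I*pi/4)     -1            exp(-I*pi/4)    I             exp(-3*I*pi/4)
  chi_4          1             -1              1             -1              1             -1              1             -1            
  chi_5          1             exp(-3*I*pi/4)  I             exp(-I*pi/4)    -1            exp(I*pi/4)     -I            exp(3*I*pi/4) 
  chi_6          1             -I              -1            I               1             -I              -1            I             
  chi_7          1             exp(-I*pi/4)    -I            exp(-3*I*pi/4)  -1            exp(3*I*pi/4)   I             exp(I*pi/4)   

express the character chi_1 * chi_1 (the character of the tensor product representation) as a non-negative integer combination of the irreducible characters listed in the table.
chi_1 tensor chi_1 = chi_2 (all other irreducibles have multiplicity 0).

The character of a tensor product is the pointwise product (chi_1 * chi_1)(C) = chi_1(C) * chi_1(C):
  {0}: (1)*(1), {1}: (exp(I*pi/4))*(exp(I*pi/4)), {2}: (I)*(I), {3}: (exp(3*I*pi/4))*(exp(3*I*pi/4)), {4}: (-1)*(-1), {5}: (exp(-3*I*pi/4))*(exp(-3*I*pi/4)), {6}: (-I)*(-I), {7}: (exp(-I*pi/4))*(exp(-I*pi/4))
so (chi_1 * chi_1) takes values
  {0} -> 1, {1} -> I, {2} -> -1, {3} -> -I, {4} -> 1, {5} -> I, {6} -> -1, {7} -> -I.
Now take the inner product of this character with each irreducible chi from the table, <chi_1*chi_1, chi> = (1/8) sum_C |C| (chi_1*chi_1)(C) conj(chi(C)):
  <chi_1*chi_1, chi_0> = (1/8)[1*(1)*conj(1) + 1*(I)*conj(1) + 1*(-1)*conj(1) + 1*(-I)*conj(1) + 1*(1)*conj(1) + 1*(I)*conj(1) + 1*(-1)*conj(1) + 1*(-I)*conj(1)]
      = (1/8)[(1) + (I) + (-1) + (-I) + (1) + (I) + (-1) + (-I)] = 0/8 = 0
  <chi_1*chi_1, chi_1> = (1/8)[1*(1)*conj(1) + 1*(I)*conj(exp(I*pi/4)) + 1*(-1)*conj(I) + 1*(-I)*conj(exp(3*I*pi/4)) + 1*(1)*conj(-1) + 1*(I)*conj(exp(-3*I*pi/4)) + 1*(-1)*conj(-I) + 1*(-I)*conj(exp(-I*pi/4))]
      = (1/8)[(1) + (exp(I*pi/4)) + (I) + (-exp(-I*pi/4)) + (-1) + (exp(-3*I*pi/4)) + (-I) + (-exp(3*I*pi/4))] = 0/8 = 0
  <chi_1*chi_1, chi_2> = (1/8)[1*(1)*conj(1) + 1*(I)*conj(I) + 1*(-1)*conj(-1) + 1*(-I)*conj(-I) + 1*(1)*conj(1) + 1*(I)*conj(I) + 1*(-1)*conj(-1) + 1*(-I)*conj(-I)]
      = (1/8)[(1) + (1) + (1) + (1) + (1) + (1) + (1) + (1)] = 8/8 = 1
  <chi_1*chi_1, chi_3> = (1/8)[1*(1)*conj(1) + 1*(I)*conj(exp(3*I*pi/4)) + 1*(-1)*conj(-I) + 1*(-I)*conj(exp(I*pi/4)) + 1*(1)*conj(-1) + 1*(I)*conj(exp(-I*pi/4)) + 1*(-1)*conj(I) + 1*(-I)*conj(exp(-3*I*pi/4))]
      = (1/8)[(1) + (exp(-I*pi/4)) + (-I) + (-exp(I*pi/4)) + (-1) + (exp(3*I*pi/4)) + (I) + (-exp(-3*I*pi/4))] = 0/8 = 0
  <chi_1*chi_1, chi_4> = (1/8)[1*(1)*conj(1) + 1*(I)*conj(-1) + 1*(-1)*conj(1) + 1*(-I)*conj(-1) + 1*(1)*conj(1) + 1*(I)*conj(-1) + 1*(-1)*conj(1) + 1*(-I)*conj(-1)]
      = (1/8)[(1) + (-I) + (-1) + (I) + (1) + (-I) + (-1) + (I)] = 0/8 = 0
  <chi_1*chi_1, chi_5> = (1/8)[1*(1)*conj(1) + 1*(I)*conj(exp(-3*I*pi/4)) + 1*(-1)*conj(I) + 1*(-I)*conj(exp(-I*pi/4)) + 1*(1)*conj(-1) + 1*(I)*conj(exp(I*pi/4)) + 1*(-1)*conj(-I) + 1*(-I)*conj(exp(3*I*pi/4))]
      = (1/8)[(1) + (exp(-3*I*pi/4)) + (I) + (-exp(3*I*pi/4)) + (-1) + (exp(I*pi/4)) + (-I) + (-exp(-I*pi/4))] = 0/8 = 0
  <chi_1*chi_1, chi_6> = (1/8)[1*(1)*conj(1) + 1*(I)*conj(-I) + 1*(-1)*conj(-1) + 1*(-I)*conj(I) + 1*(1)*conj(1) + 1*(I)*conj(-I) + 1*(-1)*conj(-1) + 1*(-I)*conj(I)]
      = (1/8)[(1) + (-1) + (1) + (-1) + (1) + (-1) + (1) + (-1)] = 0/8 = 0
  <chi_1*chi_1, chi_7> = (1/8)[1*(1)*conj(1) + 1*(I)*conj(exp(-I*pi/4)) + 1*(-1)*conj(-I) + 1*(-I)*conj(exp(-3*I*pi/4)) + 1*(1)*conj(-1) + 1*(I)*conj(exp(3*I*pi/4)) + 1*(-1)*conj(I) + 1*(-I)*conj(exp(I*pi/4))]
      = (1/8)[(1) + (exp(3*I*pi/4)) + (-I) + (-exp(-3*I*pi/4)) + (-1) + (exp(-I*pi/4)) + (I) + (-exp(I*pi/4))] = 0/8 = 0
(Exp terms are combined using exp(i*s)*conj(exp(i*t)) = exp(i*(s-t)), and sums of them are collapsed using the identity that for every m > 1 the m distinct m-th roots of unity sum to 0, e.g. 1 + exp(2*I*pi/3) + exp(-2*I*pi/3) = 0.)
Hence the multiplicities are chi_2: 1. Dimension check: dim(chi_1)*dim(chi_1) = 1*1 = 1 and sum (mult * dim) = 1*1 = 1.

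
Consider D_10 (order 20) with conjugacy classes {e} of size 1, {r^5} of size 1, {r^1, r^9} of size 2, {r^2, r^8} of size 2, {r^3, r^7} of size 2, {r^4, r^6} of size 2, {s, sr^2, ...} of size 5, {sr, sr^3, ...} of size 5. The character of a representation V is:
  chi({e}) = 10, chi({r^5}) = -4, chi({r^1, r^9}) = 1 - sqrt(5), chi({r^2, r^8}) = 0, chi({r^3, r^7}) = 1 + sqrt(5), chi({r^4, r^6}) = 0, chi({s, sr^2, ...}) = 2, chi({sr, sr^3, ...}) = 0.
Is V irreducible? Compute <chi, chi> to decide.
Not irreducible (reducible): <chi, chi> = 8 > 1.

Why: <chi, chi> = (1/|G|) sum_C |C| * |chi(C)|^2 = (1/20)[1*|10|^2 + 1*|-4|^2 + 2*|1 - sqrt(5)|^2 + 2*|0|^2 + 2*|1 + sqrt(5)|^2 + 2*|0|^2 + 5*|2|^2 + 5*|0|^2]
  = (1/20)[(100) + (16) + (12 - 4*sqrt(5)) + (0) + (4*sqrt(5) + 12) + (0) + (20) + (0)] = 160/20 = 8.
A character is irreducible iff <chi, chi> = 1, so this representation is reducible.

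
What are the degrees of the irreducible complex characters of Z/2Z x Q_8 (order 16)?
Dimensions: 1, 1, 1, 1, 1, 1, 1, 1, 2, 2

There are 10 irreducibles (= number of conjugacy classes). Their dimensions d_i satisfy sum d_i^2 = |G| = 16: 1 + 1 + 1 + 1 + 1 + 1 + 1 + 1 + 4 + 4 = 16. (For the product with Z/2Z: each of the 2 1-dim characters of Z/2Z tensors with each irrep of Q_8, giving 2 copies of each Q_8-dimension.)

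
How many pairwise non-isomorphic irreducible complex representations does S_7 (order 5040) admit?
15

Solution. The number of irreducible complex representations of a finite group equals its number of conjugacy classes. Conjugacy classes in S_7 correspond to cycle types, i.e. partitions of 7; there are p(7) = 15 of them, so S_7 (order 5040) has exactly 15 irreducible complex representations.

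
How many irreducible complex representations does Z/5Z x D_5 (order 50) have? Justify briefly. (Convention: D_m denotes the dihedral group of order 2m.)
20

Derivation: The number of irreducible complex representations of a finite group equals its number of conjugacy classes. For a direct product, #classes(G x H) = #classes(G) * #classes(H). Z/5Z has 5 classes (abelian), D_5 has 4 classes, so 5 * 4 = 20, so Z/5Z x D_5 (order 50) has exactly 20 irreducible complex representations.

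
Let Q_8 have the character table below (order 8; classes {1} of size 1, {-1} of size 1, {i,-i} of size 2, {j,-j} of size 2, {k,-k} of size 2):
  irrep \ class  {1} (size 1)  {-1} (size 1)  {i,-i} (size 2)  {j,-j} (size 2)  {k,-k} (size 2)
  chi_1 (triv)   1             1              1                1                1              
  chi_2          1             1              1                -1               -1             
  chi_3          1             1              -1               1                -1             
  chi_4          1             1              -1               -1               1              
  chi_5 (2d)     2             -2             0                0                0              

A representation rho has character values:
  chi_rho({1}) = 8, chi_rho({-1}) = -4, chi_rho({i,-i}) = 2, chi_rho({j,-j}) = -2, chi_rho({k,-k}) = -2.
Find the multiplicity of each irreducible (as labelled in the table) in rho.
Multiplicities: chi_1: 0, chi_2: 2, chi_3: 0, chi_4: 0, chi_5: 3.

Proof sketch: Use <chi_rho, chi> = (1/|G|) sum_C |C| * chi_rho(C) * conj(chi(C)) with |G| = 8 for each irreducible chi in the table:
  <chi_rho, chi_1> = (1/8)[1*(8)*conj(1) + 1*(-4)*conj(1) + 2*(2)*conj(1) + 2*(-2)*conj(1) + 2*(-2)*conj(1)]
      = (1/8)[(8) + (-4) + (4) + (-4) + (-4)] = 0/8 = 0
  <chi_rho, chi_2> = (1/8)[1*(8)*conj(1) + 1*(-4)*conj(1) + 2*(2)*conj(1) + 2*(-2)*conj(-1) + 2*(-2)*conj(-1)]
      = (1/8)[(8) + (-4) + (4) + (4) + (4)] = 16/8 = 2
  <chi_rho, chi_3> = (1/8)[1*(8)*conj(1) + 1*(-4)*conj(1) + 2*(2)*conj(-1) + 2*(-2)*conj(1) + 2*(-2)*conj(-1)]
      = (1/8)[(8) + (-4) + (-4) + (-4) + (4)] = 0/8 = 0
  <chi_rho, chi_4> = (1/8)[1*(8)*conj(1) + 1*(-4)*conj(1) + 2*(2)*conj(-1) + 2*(-2)*conj(-1) + 2*(-2)*conj(1)]
      = (1/8)[(8) + (-4) + (-4) + (4) + (-4)] = 0/8 = 0
  <chi_rho, chi_5> = (1/8)[1*(8)*conj(2) + 1*(-4)*conj(-2) + 2*(2)*conj(0) + 2*(-2)*conj(0) + 2*(-2)*conj(0)]
      = (1/8)[(16) + (8) + (0) + (0) + (0)] = 24/8 = 3
Dimension check: dim(rho) = sum (mult * dim) = 0*1 + 2*1 + 0*1 + 0*1 + 3*2 = 8 = chi_rho(e) = 8.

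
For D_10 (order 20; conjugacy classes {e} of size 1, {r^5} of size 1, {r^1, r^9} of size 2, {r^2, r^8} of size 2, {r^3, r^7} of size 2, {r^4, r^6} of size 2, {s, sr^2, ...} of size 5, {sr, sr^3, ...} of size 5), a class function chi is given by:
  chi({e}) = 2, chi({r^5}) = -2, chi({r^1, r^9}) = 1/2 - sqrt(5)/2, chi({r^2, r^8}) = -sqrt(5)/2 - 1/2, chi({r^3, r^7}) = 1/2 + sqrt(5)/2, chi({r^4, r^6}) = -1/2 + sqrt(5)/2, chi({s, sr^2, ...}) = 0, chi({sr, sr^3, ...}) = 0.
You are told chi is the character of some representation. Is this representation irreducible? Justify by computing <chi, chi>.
Irreducible: <chi, chi> = 1.

Why: <chi, chi> = (1/|G|) sum_C |C| * |chi(C)|^2 = (1/20)[1*|2|^2 + 1*|-2|^2 + 2*|1/2 - sqrt(5)/2|^2 + 2*|-sqrt(5)/2 - 1/2|^2 + 2*|1/2 + sqrt(5)/2|^2 + 2*|-1/2 + sqrt(5)/2|^2 + 5*|0|^2 + 5*|0|^2]
  = (1/20)[(4) + (4) + (3 - sqrt(5)) + (sqrt(5) + 3) + (sqrt(5) + 3) + (3 - sqrt(5)) + (0) + (0)] = 20/20 = 1.
A character is irreducible iff <chi, chi> = 1, so this representation is irreducible.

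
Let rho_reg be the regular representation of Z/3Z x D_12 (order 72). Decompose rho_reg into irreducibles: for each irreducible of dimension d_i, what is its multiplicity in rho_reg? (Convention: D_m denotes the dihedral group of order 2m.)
Each irreducible V_i of dimension d_i appears with multiplicity d_i, i.e. rho_reg = (direct sum over all irreducibles V_i) d_i V_i. The irreducible dimensions for Z/3Z x D_12 are 1, 1, 1, 1, 1, 1, 1, 1, 1, 1, 1, 1, 2, 2, 2, 2, 2, 2, 2, 2, 2, 2, 2, 2, 2, 2, 2: 12 irreducibles of dimension 1, each with multiplicity 1; 15 irreducibles of dimension 2, each with multiplicity 2. Total dimension 12*1*1 + 15*2*2 = 72 = |G|.

Explanation: General theorem: in the regular representation of a finite group G, each irreducible appears with multiplicity equal to its dimension. Check: dim(rho_reg) = sum d_i^2 = 1 + 1 + 1 + 1 + 1 + 1 + 1 + 1 + 1 + 1 + 1 + 1 + 4 + 4 + 4 + 4 + 4 + 4 + 4 + 4 + 4 + 4 + 4 + 4 + 4 + 4 + 4 = 72 = |G|.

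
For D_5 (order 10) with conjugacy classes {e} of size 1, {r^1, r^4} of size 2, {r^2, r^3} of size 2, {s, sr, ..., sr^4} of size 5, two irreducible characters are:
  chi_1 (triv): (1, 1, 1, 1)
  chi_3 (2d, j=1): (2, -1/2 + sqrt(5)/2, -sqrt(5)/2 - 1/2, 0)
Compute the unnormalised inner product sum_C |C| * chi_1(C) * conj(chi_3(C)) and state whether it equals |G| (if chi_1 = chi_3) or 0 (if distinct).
Sum = 0; so <chi_1, chi_3> = 0 (distinct irreducibles are orthogonal).

Details: Compute term by term over conjugacy classes (|C| * chi_1(C) * conj(chi_3(C))):
  1*(1)*conj(2) + 2*(1)*conj(-1/2 + sqrt(5)/2) + 2*(1)*conj(-sqrt(5)/2 - 1/2) + 5*(1)*conj(0)
  = (2) + (-1 + sqrt(5)) + (-sqrt(5) - 1) + (0)
  = 0.
Dividing by |G| = 10 gives 0/10 = 0, matching the row-orthogonality relation <chi_1, chi_3> = [chi_1 = chi_3].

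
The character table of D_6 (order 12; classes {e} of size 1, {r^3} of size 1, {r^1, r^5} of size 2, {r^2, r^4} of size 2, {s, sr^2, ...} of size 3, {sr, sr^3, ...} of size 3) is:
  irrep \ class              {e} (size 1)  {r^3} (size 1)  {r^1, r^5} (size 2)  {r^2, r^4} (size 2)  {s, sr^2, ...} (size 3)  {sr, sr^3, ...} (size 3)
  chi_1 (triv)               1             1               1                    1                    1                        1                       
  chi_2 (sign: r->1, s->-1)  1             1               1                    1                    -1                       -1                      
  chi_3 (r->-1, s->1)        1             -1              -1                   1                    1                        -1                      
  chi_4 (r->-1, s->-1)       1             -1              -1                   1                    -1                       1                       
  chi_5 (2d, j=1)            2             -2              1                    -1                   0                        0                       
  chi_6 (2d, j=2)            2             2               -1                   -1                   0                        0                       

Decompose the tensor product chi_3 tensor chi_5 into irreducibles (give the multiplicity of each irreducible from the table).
chi_3 tensor chi_5 = chi_6 (all other irreducibles have multiplicity 0).

Why: The character of a tensor product is the pointwise product (chi_3 * chi_5)(C) = chi_3(C) * chi_5(C):
  {e}: (1)*(2), {r^3}: (-1)*(-2), {r^1, r^5}: (-1)*(1), {r^2, r^4}: (1)*(-1), {s, sr^2, ...}: (1)*(0), {sr, sr^3, ...}: (-1)*(0)
so (chi_3 * chi_5) takes values
  {e} -> 2, {r^3} -> 2, {r^1, r^5} -> -1, {r^2, r^4} -> -1, {s, sr^2, ...} -> 0, {sr, sr^3, ...} -> 0.
Now take the inner product of this character with each irreducible chi from the table, <chi_3*chi_5, chi> = (1/12) sum_C |C| (chi_3*chi_5)(C) conj(chi(C)):
  <chi_3*chi_5, chi_1> = (1/12)[1*(2)*conj(1) + 1*(2)*conj(1) + 2*(-1)*conj(1) + 2*(-1)*conj(1) + 3*(0)*conj(1) + 3*(0)*conj(1)]
      = (1/12)[(2) + (2) + (-2) + (-2) + (0) + (0)] = 0/12 = 0
  <chi_3*chi_5, chi_2> = (1/12)[1*(2)*conj(1) + 1*(2)*conj(1) + 2*(-1)*conj(1) + 2*(-1)*conj(1) + 3*(0)*conj(-1) + 3*(0)*conj(-1)]
      = (1/12)[(2) + (2) + (-2) + (-2) + (0) + (0)] = 0/12 = 0
  <chi_3*chi_5, chi_3> = (1/12)[1*(2)*conj(1) + 1*(2)*conj(-1) + 2*(-1)*conj(-1) + 2*(-1)*conj(1) + 3*(0)*conj(1) + 3*(0)*conj(-1)]
      = (1/12)[(2) + (-2) + (2) + (-2) + (0) + (0)] = 0/12 = 0
  <chi_3*chi_5, chi_4> = (1/12)[1*(2)*conj(1) + 1*(2)*conj(-1) + 2*(-1)*conj(-1) + 2*(-1)*conj(1) + 3*(0)*conj(-1) + 3*(0)*conj(1)]
      = (1/12)[(2) + (-2) + (2) + (-2) + (0) + (0)] = 0/12 = 0
  <chi_3*chi_5, chi_5> = (1/12)[1*(2)*conj(2) + 1*(2)*conj(-2) + 2*(-1)*conj(1) + 2*(-1)*conj(-1) + 3*(0)*conj(0) + 3*(0)*conj(0)]
      = (1/12)[(4) + (-4) + (-2) + (2) + (0) + (0)] = 0/12 = 0
  <chi_3*chi_5, chi_6> = (1/12)[1*(2)*conj(2) + 1*(2)*conj(2) + 2*(-1)*conj(-1) + 2*(-1)*conj(-1) + 3*(0)*conj(0) + 3*(0)*conj(0)]
      = (1/12)[(4) + (4) + (2) + (2) + (0) + (0)] = 12/12 = 1
Hence the multiplicities are chi_6: 1. Dimension check: dim(chi_3)*dim(chi_5) = 1*2 = 2 and sum (mult * dim) = 1*2 = 2.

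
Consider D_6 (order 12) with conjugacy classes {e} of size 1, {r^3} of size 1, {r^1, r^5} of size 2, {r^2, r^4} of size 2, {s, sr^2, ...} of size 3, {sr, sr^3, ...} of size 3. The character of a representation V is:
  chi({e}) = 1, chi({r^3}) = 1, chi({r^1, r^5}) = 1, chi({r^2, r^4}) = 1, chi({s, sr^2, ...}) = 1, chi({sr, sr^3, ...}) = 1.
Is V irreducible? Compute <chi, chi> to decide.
Irreducible: <chi, chi> = 1.

Why: <chi, chi> = (1/|G|) sum_C |C| * |chi(C)|^2 = (1/12)[1*|1|^2 + 1*|1|^2 + 2*|1|^2 + 2*|1|^2 + 3*|1|^2 + 3*|1|^2]
  = (1/12)[(1) + (1) + (2) + (2) + (3) + (3)] = 12/12 = 1.
A character is irreducible iff <chi, chi> = 1, so this representation is irreducible.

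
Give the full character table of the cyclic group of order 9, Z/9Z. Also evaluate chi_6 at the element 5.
Character table of Z/9Z (irreps indexed chi_0,...,chi_8 with chi_k(m) = zeta_9^(k*m), zeta_9 = exp(2*pi*i/9)):
  irrep \ class  {0} (size 1)  {1} (size 1)    {2} (size 1)    {3} (size 1)    {4} (size 1)    {5} (size 1)    {6} (size 1)    {7} (size 1)    {8} (size 1)  
  chi_0          1             1               1               1               1               1               1               1               1             
  chi_1          1             exp(2*I*pi/9)   exp(4*I*pi/9)   exp(2*I*pi/3)   exp(8*I*pi/9)   exp(-8*I*pi/9)  exp(-2*I*pi/3)  exp(-4*I*pi/9)  exp(-2*I*pi/9)
  chi_2          1             exp(4*I*pi/9)   exp(8*I*pi/9)   exp(-2*I*pi/3)  exp(-2*I*pi/9)  exp(2*I*pi/9)   exp(2*I*pi/3)   exp(-8*I*pi/9)  exp(-4*I*pi/9)
  chi_3          1             exp(2*I*pi/3)   exp(-2*I*pi/3)  1               exp(2*I*pi/3)   exp(-2*I*pi/3)  1               exp(2*I*pi/3)   exp(-2*I*pi/3)
  chi_4          1             exp(8*I*pi/9)   exp(-2*I*pi/9)  exp(2*I*pi/3)   exp(-4*I*pi/9)  exp(4*I*pi/9)   exp(-2*I*pi/3)  exp(2*I*pi/9)   exp(-8*I*pi/9)
  chi_5          1             exp(-8*I*pi/9)  exp(2*I*pi/9)   exp(-2*I*pi/3)  exp(4*I*pi/9)   exp(-4*I*pi/9)  exp(2*I*pi/3)   exp(-2*I*pi/9)  exp(8*I*pi/9) 
  chi_6          1             exp(-2*I*pi/3)  exp(2*I*pi/3)   1               exp(-2*I*pi/3)  exp(2*I*pi/3)   1               exp(-2*I*pi/3)  exp(2*I*pi/3) 
  chi_7          1             exp(-4*I*pi/9)  exp(-8*I*pi/9)  exp(2*I*pi/3)   exp(2*I*pi/9)   exp(-2*I*pi/9)  exp(-2*I*pi/3)  exp(8*I*pi/9)   exp(4*I*pi/9) 
  chi_8          1             exp(-2*I*pi/9)  exp(-4*I*pi/9)  exp(-2*I*pi/3)  exp(-8*I*pi/9)  exp(8*I*pi/9)   exp(2*I*pi/3)   exp(4*I*pi/9)   exp(2*I*pi/9) 

Spot check: chi_6(5) = zeta_9^(6*5) = zeta_9^30 = exp(2*I*pi/3).

Why: Z/9Z is abelian, so all 9 irreducible complex representations are 1-dimensional. They are given by chi_k(m) = zeta_9^(k*m) for k = 0,...,8. Row orthogonality: sum_m chi_k(m) conj(chi_l(m)) = 9 * [k = l].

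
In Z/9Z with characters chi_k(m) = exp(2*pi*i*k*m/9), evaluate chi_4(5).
chi_4(5) = zeta_9^20 = exp(4*I*pi/9)

Why: chi_4(5) = zeta_9^(4*5) = zeta_9^20. Since zeta_9^9 = 1, this equals zeta_9^2 = exp(2*pi*i*2/9) = exp(4*I*pi/9).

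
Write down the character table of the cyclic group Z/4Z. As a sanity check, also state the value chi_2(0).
Character table of Z/4Z (irreps indexed chi_0,...,chi_3 with chi_k(m) = zeta_4^(k*m), zeta_4 = exp(2*pi*i/4)):
  irrep \ class  {0} (size 1)  {1} (size 1)  {2} (size 1)  {3} (size 1)
  chi_0          1             1             1             1           
  chi_1          1             I             -1            -I          
  chi_2          1             -1            1             -1          
  chi_3          1             -I            -1            I           

Spot check: chi_2(0) = zeta_4^(2*0) = zeta_4^0 = 1.

Why: Z/4Z is abelian, so all 4 irreducible complex representations are 1-dimensional. They are given by chi_k(m) = zeta_4^(k*m) for k = 0,...,3. Row orthogonality: sum_m chi_k(m) conj(chi_l(m)) = 4 * [k = l].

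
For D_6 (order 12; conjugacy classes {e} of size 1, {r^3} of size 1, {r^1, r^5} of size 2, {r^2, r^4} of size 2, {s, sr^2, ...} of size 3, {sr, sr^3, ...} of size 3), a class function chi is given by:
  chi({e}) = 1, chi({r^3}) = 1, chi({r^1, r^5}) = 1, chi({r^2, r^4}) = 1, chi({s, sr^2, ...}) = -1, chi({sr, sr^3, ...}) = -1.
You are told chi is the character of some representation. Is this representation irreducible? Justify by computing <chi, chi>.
Irreducible: <chi, chi> = 1.

Argument: <chi, chi> = (1/|G|) sum_C |C| * |chi(C)|^2 = (1/12)[1*|1|^2 + 1*|1|^2 + 2*|1|^2 + 2*|1|^2 + 3*|-1|^2 + 3*|-1|^2]
  = (1/12)[(1) + (1) + (2) + (2) + (3) + (3)] = 12/12 = 1.
A character is irreducible iff <chi, chi> = 1, so this representation is irreducible.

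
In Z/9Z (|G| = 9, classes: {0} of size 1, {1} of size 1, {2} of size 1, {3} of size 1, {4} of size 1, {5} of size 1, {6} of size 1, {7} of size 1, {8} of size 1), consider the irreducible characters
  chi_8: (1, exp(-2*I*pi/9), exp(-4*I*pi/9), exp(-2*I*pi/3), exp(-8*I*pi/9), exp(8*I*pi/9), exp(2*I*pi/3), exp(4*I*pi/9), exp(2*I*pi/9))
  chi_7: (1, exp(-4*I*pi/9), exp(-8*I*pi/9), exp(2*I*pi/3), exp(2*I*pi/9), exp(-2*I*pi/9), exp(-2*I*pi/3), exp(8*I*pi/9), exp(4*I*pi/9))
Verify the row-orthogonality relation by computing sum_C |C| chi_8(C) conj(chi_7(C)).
Sum = 0; so <chi_8, chi_7> = 0 (distinct irreducibles are orthogonal).

Why: Compute term by term over conjugacy classes (|C| * chi_8(C) * conj(chi_7(C))):
  1*(1)*conj(1) + 1*(exp(-2*I*pi/9))*conj(exp(-4*I*pi/9)) + 1*(exp(-4*I*pi/9))*conj(exp(-8*I*pi/9)) + 1*(exp(-2*I*pi/3))*conj(exp(2*I*pi/3)) + 1*(exp(-8*I*pi/9))*conj(exp(2*I*pi/9)) + 1*(exp(8*I*pi/9))*conj(exp(-2*I*pi/9)) + 1*(exp(2*I*pi/3))*conj(exp(-2*I*pi/3)) + 1*(exp(4*I*pi/9))*conj(exp(8*I*pi/9)) + 1*(exp(2*I*pi/9))*conj(exp(4*I*pi/9))
  = (1) + (exp(2*I*pi/9)) + (exp(4*I*pi/9)) + (exp(2*I*pi/3)) + (exp(8*I*pi/9)) + (exp(-8*I*pi/9)) + (exp(-2*I*pi/3)) + (exp(-4*I*pi/9)) + (exp(-2*I*pi/9))
  = 0.
(Exp terms are combined using exp(i*s)*conj(exp(i*t)) = exp(i*(s-t)), and sums of them are collapsed using the identity that for every m > 1 the m distinct m-th roots of unity sum to 0, e.g. 1 + exp(2*I*pi/3) + exp(-2*I*pi/3) = 0.)
Dividing by |G| = 9 gives 0/9 = 0, matching the row-orthogonality relation <chi_8, chi_7> = [chi_8 = chi_7].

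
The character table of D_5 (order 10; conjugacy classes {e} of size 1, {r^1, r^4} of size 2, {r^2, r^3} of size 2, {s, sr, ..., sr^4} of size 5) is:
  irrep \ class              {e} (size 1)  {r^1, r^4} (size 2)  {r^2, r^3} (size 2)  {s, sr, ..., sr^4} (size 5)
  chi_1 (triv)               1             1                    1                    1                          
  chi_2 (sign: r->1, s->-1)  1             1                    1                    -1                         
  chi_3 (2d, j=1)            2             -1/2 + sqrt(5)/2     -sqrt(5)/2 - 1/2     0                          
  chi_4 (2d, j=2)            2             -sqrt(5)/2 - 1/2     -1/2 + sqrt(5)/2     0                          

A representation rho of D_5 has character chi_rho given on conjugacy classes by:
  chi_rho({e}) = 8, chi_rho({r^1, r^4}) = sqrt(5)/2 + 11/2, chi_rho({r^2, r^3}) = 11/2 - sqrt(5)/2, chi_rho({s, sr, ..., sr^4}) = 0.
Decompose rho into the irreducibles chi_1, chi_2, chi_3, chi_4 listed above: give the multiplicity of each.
Multiplicities: chi_1: 3, chi_2: 3, chi_3: 1, chi_4: 0.

Details: Use <chi_rho, chi> = (1/|G|) sum_C |C| * chi_rho(C) * conj(chi(C)) with |G| = 10 for each irreducible chi in the table:
  <chi_rho, chi_1> = (1/10)[1*(8)*conj(1) + 2*(sqrt(5)/2 + 11/2)*conj(1) + 2*(11/2 - sqrt(5)/2)*conj(1) + 5*(0)*conj(1)]
      = (1/10)[(8) + (sqrt(5) + 11) + (11 - sqrt(5)) + (0)] = 30/10 = 3
  <chi_rho, chi_2> = (1/10)[1*(8)*conj(1) + 2*(sqrt(5)/2 + 11/2)*conj(1) + 2*(11/2 - sqrt(5)/2)*conj(1) + 5*(0)*conj(-1)]
      = (1/10)[(8) + (sqrt(5) + 11) + (11 - sqrt(5)) + (0)] = 30/10 = 3
  <chi_rho, chi_3> = (1/10)[1*(8)*conj(2) + 2*(sqrt(5)/2 + 11/2)*conj(-1/2 + sqrt(5)/2) + 2*(11/2 - sqrt(5)/2)*conj(-sqrt(5)/2 - 1/2) + 5*(0)*conj(0)]
      = (1/10)[(16) + (-3 + 5*sqrt(5)) + (-5*sqrt(5) - 3) + (0)] = 10/10 = 1
  <chi_rho, chi_4> = (1/10)[1*(8)*conj(2) + 2*(sqrt(5)/2 + 11/2)*conj(-sqrt(5)/2 - 1/2) + 2*(11/2 - sqrt(5)/2)*conj(-1/2 + sqrt(5)/2) + 5*(0)*conj(0)]
      = (1/10)[(16) + (-6*sqrt(5) - 8) + (-8 + 6*sqrt(5)) + (0)] = 0/10 = 0
Dimension check: dim(rho) = sum (mult * dim) = 3*1 + 3*1 + 1*2 + 0*2 = 8 = chi_rho(e) = 8.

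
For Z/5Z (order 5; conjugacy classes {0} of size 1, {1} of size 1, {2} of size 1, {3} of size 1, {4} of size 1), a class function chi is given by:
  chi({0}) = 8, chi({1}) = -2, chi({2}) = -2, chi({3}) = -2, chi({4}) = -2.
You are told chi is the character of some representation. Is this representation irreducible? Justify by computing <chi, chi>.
Not irreducible (reducible): <chi, chi> = 16 > 1.

Derivation: <chi, chi> = (1/|G|) sum_C |C| * |chi(C)|^2 = (1/5)[1*|8|^2 + 1*|-2|^2 + 1*|-2|^2 + 1*|-2|^2 + 1*|-2|^2]
  = (1/5)[(64) + (4) + (4) + (4) + (4)] = 80/5 = 16.
(Exp terms are combined using exp(i*s)*conj(exp(i*t)) = exp(i*(s-t)), and sums of them are collapsed using the identity that for every m > 1 the m distinct m-th roots of unity sum to 0, e.g. 1 + exp(2*I*pi/3) + exp(-2*I*pi/3) = 0.)
A character is irreducible iff <chi, chi> = 1, so this representation is reducible.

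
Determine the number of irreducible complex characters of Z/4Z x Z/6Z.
24

Working: The number of irreducible complex representations of a finite group equals its number of conjugacy classes. Z/4Z x Z/6Z is abelian of order 24, so every element is its own conjugacy class: 24 classes, so Z/4Z x Z/6Z (order 24) has exactly 24 irreducible complex representations.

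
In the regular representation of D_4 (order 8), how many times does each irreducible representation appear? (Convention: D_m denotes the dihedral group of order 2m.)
Each irreducible V_i of dimension d_i appears with multiplicity d_i, i.e. rho_reg = (direct sum over all irreducibles V_i) d_i V_i. The irreducible dimensions for D_4 are 1, 1, 1, 1, 2: 4 irreducibles of dimension 1, each with multiplicity 1; 1 irreducible of dimension 2, with multiplicity 2. Total dimension 4*1*1 + 1*2*2 = 8 = |G|.

Working: General theorem: in the regular representation of a finite group G, each irreducible appears with multiplicity equal to its dimension. Check: dim(rho_reg) = sum d_i^2 = 1 + 1 + 1 + 1 + 4 = 8 = |G|.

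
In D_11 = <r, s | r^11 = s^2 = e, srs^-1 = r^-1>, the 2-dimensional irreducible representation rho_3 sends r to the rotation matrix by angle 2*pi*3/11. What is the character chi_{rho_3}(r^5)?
chi_{rho_3}(r^5) = 2*cos(2*pi*3*5/11) = -2*cos(3*pi/11)

Argument: rho_3(r^5) is rotation by angle 2*pi*3*5/11, whose trace is 2*cos(2*pi*3*5/11) = -2*cos(3*pi/11).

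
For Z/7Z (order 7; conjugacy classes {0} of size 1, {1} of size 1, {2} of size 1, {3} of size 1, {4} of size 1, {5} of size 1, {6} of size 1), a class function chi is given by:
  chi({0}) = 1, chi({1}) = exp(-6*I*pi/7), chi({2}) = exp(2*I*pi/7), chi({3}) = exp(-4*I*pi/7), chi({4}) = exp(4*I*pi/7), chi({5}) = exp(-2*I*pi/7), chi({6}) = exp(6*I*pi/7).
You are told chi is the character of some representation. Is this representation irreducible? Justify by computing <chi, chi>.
Irreducible: <chi, chi> = 1.

Working: <chi, chi> = (1/|G|) sum_C |C| * |chi(C)|^2 = (1/7)[1*|1|^2 + 1*|exp(-6*I*pi/7)|^2 + 1*|exp(2*I*pi/7)|^2 + 1*|exp(-4*I*pi/7)|^2 + 1*|exp(4*I*pi/7)|^2 + 1*|exp(-2*I*pi/7)|^2 + 1*|exp(6*I*pi/7)|^2]
  = (1/7)[(1) + (1) + (1) + (1) + (1) + (1) + (1)] = 7/7 = 1.
(Exp terms are combined using exp(i*s)*conj(exp(i*t)) = exp(i*(s-t)), and sums of them are collapsed using the identity that for every m > 1 the m distinct m-th roots of unity sum to 0, e.g. 1 + exp(2*I*pi/3) + exp(-2*I*pi/3) = 0.)
A character is irreducible iff <chi, chi> = 1, so this representation is irreducible.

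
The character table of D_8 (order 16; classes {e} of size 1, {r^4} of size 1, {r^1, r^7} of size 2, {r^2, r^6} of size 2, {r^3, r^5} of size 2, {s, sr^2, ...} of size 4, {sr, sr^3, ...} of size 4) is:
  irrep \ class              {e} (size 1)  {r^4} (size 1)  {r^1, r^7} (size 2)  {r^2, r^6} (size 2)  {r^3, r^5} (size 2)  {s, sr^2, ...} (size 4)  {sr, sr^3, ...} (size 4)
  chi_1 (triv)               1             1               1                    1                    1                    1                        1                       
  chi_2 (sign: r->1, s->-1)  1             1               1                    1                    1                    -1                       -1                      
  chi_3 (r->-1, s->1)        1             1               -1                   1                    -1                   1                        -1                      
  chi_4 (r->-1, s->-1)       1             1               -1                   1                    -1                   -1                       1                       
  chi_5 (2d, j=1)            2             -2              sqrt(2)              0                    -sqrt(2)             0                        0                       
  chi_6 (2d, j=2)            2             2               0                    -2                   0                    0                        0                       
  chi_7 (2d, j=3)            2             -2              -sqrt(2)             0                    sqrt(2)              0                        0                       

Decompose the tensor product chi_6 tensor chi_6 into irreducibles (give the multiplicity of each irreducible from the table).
chi_6 tensor chi_6 = chi_1 + chi_2 + chi_3 + chi_4 (all other irreducibles have multiplicity 0).

Details: The character of a tensor product is the pointwise product (chi_6 * chi_6)(C) = chi_6(C) * chi_6(C):
  {e}: (2)*(2), {r^4}: (2)*(2), {r^1, r^7}: (0)*(0), {r^2, r^6}: (-2)*(-2), {r^3, r^5}: (0)*(0), {s, sr^2, ...}: (0)*(0), {sr, sr^3, ...}: (0)*(0)
so (chi_6 * chi_6) takes values
  {e} -> 4, {r^4} -> 4, {r^1, r^7} -> 0, {r^2, r^6} -> 4, {r^3, r^5} -> 0, {s, sr^2, ...} -> 0, {sr, sr^3, ...} -> 0.
Now take the inner product of this character with each irreducible chi from the table, <chi_6*chi_6, chi> = (1/16) sum_C |C| (chi_6*chi_6)(C) conj(chi(C)):
  <chi_6*chi_6, chi_1> = (1/16)[1*(4)*conj(1) + 1*(4)*conj(1) + 2*(0)*conj(1) + 2*(4)*conj(1) + 2*(0)*conj(1) + 4*(0)*conj(1) + 4*(0)*conj(1)]
      = (1/16)[(4) + (4) + (0) + (8) + (0) + (0) + (0)] = 16/16 = 1
  <chi_6*chi_6, chi_2> = (1/16)[1*(4)*conj(1) + 1*(4)*conj(1) + 2*(0)*conj(1) + 2*(4)*conj(1) + 2*(0)*conj(1) + 4*(0)*conj(-1) + 4*(0)*conj(-1)]
      = (1/16)[(4) + (4) + (0) + (8) + (0) + (0) + (0)] = 16/16 = 1
  <chi_6*chi_6, chi_3> = (1/16)[1*(4)*conj(1) + 1*(4)*conj(1) + 2*(0)*conj(-1) + 2*(4)*conj(1) + 2*(0)*conj(-1) + 4*(0)*conj(1) + 4*(0)*conj(-1)]
      = (1/16)[(4) + (4) + (0) + (8) + (0) + (0) + (0)] = 16/16 = 1
  <chi_6*chi_6, chi_4> = (1/16)[1*(4)*conj(1) + 1*(4)*conj(1) + 2*(0)*conj(-1) + 2*(4)*conj(1) + 2*(0)*conj(-1) + 4*(0)*conj(-1) + 4*(0)*conj(1)]
      = (1/16)[(4) + (4) + (0) + (8) + (0) + (0) + (0)] = 16/16 = 1
  <chi_6*chi_6, chi_5> = (1/16)[1*(4)*conj(2) + 1*(4)*conj(-2) + 2*(0)*conj(sqrt(2)) + 2*(4)*conj(0) + 2*(0)*conj(-sqrt(2)) + 4*(0)*conj(0) + 4*(0)*conj(0)]
      = (1/16)[(8) + (-8) + (0) + (0) + (0) + (0) + (0)] = 0/16 = 0
  <chi_6*chi_6, chi_6> = (1/16)[1*(4)*conj(2) + 1*(4)*conj(2) + 2*(0)*conj(0) + 2*(4)*conj(-2) + 2*(0)*conj(0) + 4*(0)*conj(0) + 4*(0)*conj(0)]
      = (1/16)[(8) + (8) + (0) + (-16) + (0) + (0) + (0)] = 0/16 = 0
  <chi_6*chi_6, chi_7> = (1/16)[1*(4)*conj(2) + 1*(4)*conj(-2) + 2*(0)*conj(-sqrt(2)) + 2*(4)*conj(0) + 2*(0)*conj(sqrt(2)) + 4*(0)*conj(0) + 4*(0)*conj(0)]
      = (1/16)[(8) + (-8) + (0) + (0) + (0) + (0) + (0)] = 0/16 = 0
Hence the multiplicities are chi_1: 1, chi_2: 1, chi_3: 1, chi_4: 1. Dimension check: dim(chi_6)*dim(chi_6) = 2*2 = 4 and sum (mult * dim) = 1*1 + 1*1 + 1*1 + 1*1 = 4.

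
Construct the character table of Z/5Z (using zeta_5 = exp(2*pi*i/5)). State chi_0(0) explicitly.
Character table of Z/5Z (irreps indexed chi_0,...,chi_4 with chi_k(m) = zeta_5^(k*m), zeta_5 = exp(2*pi*i/5)):
  irrep \ class  {0} (size 1)  {1} (size 1)    {2} (size 1)    {3} (size 1)    {4} (size 1)  
  chi_0          1             1               1               1               1             
  chi_1          1             exp(2*I*pi/5)   exp(4*I*pi/5)   exp(-4*I*pi/5)  exp(-2*I*pi/5)
  chi_2          1             exp(4*I*pi/5)   exp(-2*I*pi/5)  exp(2*I*pi/5)   exp(-4*I*pi/5)
  chi_3          1             exp(-4*I*pi/5)  exp(2*I*pi/5)   exp(-2*I*pi/5)  exp(4*I*pi/5) 
  chi_4          1             exp(-2*I*pi/5)  exp(-4*I*pi/5)  exp(4*I*pi/5)   exp(2*I*pi/5) 

Spot check: chi_0(0) = zeta_5^(0*0) = zeta_5^0 = 1.

Explanation: Z/5Z is abelian, so all 5 irreducible complex representations are 1-dimensional. They are given by chi_k(m) = zeta_5^(k*m) for k = 0,...,4. Row orthogonality: sum_m chi_k(m) conj(chi_l(m)) = 5 * [k = l].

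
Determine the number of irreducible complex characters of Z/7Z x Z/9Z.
63

Derivation: The number of irreducible complex representations of a finite group equals its number of conjugacy classes. Z/7Z x Z/9Z is abelian of order 63, so every element is its own conjugacy class: 63 classes, so Z/7Z x Z/9Z (order 63) has exactly 63 irreducible complex representations.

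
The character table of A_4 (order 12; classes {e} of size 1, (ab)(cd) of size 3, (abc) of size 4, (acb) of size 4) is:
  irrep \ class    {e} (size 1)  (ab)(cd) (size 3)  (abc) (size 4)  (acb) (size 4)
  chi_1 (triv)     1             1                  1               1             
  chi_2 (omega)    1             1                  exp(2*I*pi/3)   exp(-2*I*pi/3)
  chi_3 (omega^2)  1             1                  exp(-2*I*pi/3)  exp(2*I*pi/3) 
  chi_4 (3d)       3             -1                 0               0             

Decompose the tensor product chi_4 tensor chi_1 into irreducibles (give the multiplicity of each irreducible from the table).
chi_4 tensor chi_1 = chi_4 (all other irreducibles have multiplicity 0).

Solution. The character of a tensor product is the pointwise product (chi_4 * chi_1)(C) = chi_4(C) * chi_1(C):
  {e}: (3)*(1), (ab)(cd): (-1)*(1), (abc): (0)*(1), (acb): (0)*(1)
so (chi_4 * chi_1) takes values
  {e} -> 3, (ab)(cd) -> -1, (abc) -> 0, (acb) -> 0.
Now take the inner product of this character with each irreducible chi from the table, <chi_4*chi_1, chi> = (1/12) sum_C |C| (chi_4*chi_1)(C) conj(chi(C)):
  <chi_4*chi_1, chi_1> = (1/12)[1*(3)*conj(1) + 3*(-1)*conj(1) + 4*(0)*conj(1) + 4*(0)*conj(1)]
      = (1/12)[(3) + (-3) + (0) + (0)] = 0/12 = 0
  <chi_4*chi_1, chi_2> = (1/12)[1*(3)*conj(1) + 3*(-1)*conj(1) + 4*(0)*conj(exp(2*I*pi/3)) + 4*(0)*conj(exp(-2*I*pi/3))]
      = (1/12)[(3) + (-3) + (0) + (0)] = 0/12 = 0
  <chi_4*chi_1, chi_3> = (1/12)[1*(3)*conj(1) + 3*(-1)*conj(1) + 4*(0)*conj(exp(-2*I*pi/3)) + 4*(0)*conj(exp(2*I*pi/3))]
      = (1/12)[(3) + (-3) + (0) + (0)] = 0/12 = 0
  <chi_4*chi_1, chi_4> = (1/12)[1*(3)*conj(3) + 3*(-1)*conj(-1) + 4*(0)*conj(0) + 4*(0)*conj(0)]
      = (1/12)[(9) + (3) + (0) + (0)] = 12/12 = 1
(Exp terms are combined using exp(i*s)*conj(exp(i*t)) = exp(i*(s-t)), and sums of them are collapsed using the identity that for every m > 1 the m distinct m-th roots of unity sum to 0, e.g. 1 + exp(2*I*pi/3) + exp(-2*I*pi/3) = 0.)
Hence the multiplicities are chi_4: 1. Dimension check: dim(chi_4)*dim(chi_1) = 3*1 = 3 and sum (mult * dim) = 1*3 = 3.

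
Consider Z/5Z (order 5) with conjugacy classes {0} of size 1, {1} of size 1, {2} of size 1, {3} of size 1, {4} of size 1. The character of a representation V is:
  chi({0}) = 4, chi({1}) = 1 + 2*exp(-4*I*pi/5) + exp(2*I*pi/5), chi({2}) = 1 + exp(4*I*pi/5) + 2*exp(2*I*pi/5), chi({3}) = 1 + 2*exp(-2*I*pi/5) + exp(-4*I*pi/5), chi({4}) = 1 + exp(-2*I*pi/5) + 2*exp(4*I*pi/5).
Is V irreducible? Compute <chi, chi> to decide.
Not irreducible (reducible): <chi, chi> = 6 > 1.

Argument: <chi, chi> = (1/|G|) sum_C |C| * |chi(C)|^2 = (1/5)[1*|4|^2 + 1*|1 + 2*exp(-4*I*pi/5) + exp(2*I*pi/5)|^2 + 1*|1 + exp(4*I*pi/5) + 2*exp(2*I*pi/5)|^2 + 1*|1 + 2*exp(-2*I*pi/5) + exp(-4*I*pi/5)|^2 + 1*|1 + exp(-2*I*pi/5) + 2*exp(4*I*pi/5)|^2]
  = (1/5)[(16) + (6 + 4*exp(-4*I*pi/5) + exp(-2*I*pi/5) + exp(2*I*pi/5) + 4*exp(4*I*pi/5)) + (6 + 4*exp(-2*I*pi/5) + exp(-4*I*pi/5) + exp(4*I*pi/5) + 4*exp(2*I*pi/5)) + (6 + 4*exp(-2*I*pi/5) + exp(-4*I*pi/5) + exp(4*I*pi/5) + 4*exp(2*I*pi/5)) + (6 + 4*exp(-4*I*pi/5) + exp(-2*I*pi/5) + exp(2*I*pi/5) + 4*exp(4*I*pi/5))] = 30/5 = 6.
(Exp terms are combined using exp(i*s)*conj(exp(i*t)) = exp(i*(s-t)), and sums of them are collapsed using the identity that for every m > 1 the m distinct m-th roots of unity sum to 0, e.g. 1 + exp(2*I*pi/3) + exp(-2*I*pi/3) = 0.)
A character is irreducible iff <chi, chi> = 1, so this representation is reducible.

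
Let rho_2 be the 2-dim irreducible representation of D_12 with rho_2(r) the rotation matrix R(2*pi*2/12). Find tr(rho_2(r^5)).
chi_{rho_2}(r^5) = 2*cos(2*pi*2*5/12) = 1

Justification: rho_2(r^5) is rotation by angle 2*pi*2*5/12, whose trace is 2*cos(2*pi*2*5/12) = 1.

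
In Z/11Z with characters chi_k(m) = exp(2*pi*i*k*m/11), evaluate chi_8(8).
chi_8(8) = zeta_11^64 = exp(-4*I*pi/11)

Derivation: chi_8(8) = zeta_11^(8*8) = zeta_11^64. Since zeta_11^11 = 1, this equals zeta_11^9 = exp(2*pi*i*9/11) = exp(-4*I*pi/11).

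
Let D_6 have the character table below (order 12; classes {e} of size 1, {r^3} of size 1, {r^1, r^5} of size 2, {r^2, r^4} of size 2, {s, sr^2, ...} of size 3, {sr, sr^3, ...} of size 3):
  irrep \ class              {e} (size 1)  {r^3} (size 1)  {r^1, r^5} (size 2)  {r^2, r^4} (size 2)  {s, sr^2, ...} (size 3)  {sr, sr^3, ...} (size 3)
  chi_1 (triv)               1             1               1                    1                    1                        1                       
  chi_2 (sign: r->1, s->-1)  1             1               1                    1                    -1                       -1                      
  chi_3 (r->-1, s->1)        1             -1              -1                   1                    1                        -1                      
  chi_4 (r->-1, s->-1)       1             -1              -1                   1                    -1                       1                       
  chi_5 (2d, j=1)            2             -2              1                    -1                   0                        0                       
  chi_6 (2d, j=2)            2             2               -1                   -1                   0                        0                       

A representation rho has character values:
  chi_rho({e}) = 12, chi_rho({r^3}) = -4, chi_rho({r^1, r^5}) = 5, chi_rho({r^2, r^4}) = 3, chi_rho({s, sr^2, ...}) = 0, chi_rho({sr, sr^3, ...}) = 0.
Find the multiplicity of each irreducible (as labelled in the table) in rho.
Multiplicities: chi_1: 2, chi_2: 2, chi_3: 1, chi_4: 1, chi_5: 3, chi_6: 0.

Details: Use <chi_rho, chi> = (1/|G|) sum_C |C| * chi_rho(C) * conj(chi(C)) with |G| = 12 for each irreducible chi in the table:
  <chi_rho, chi_1> = (1/12)[1*(12)*conj(1) + 1*(-4)*conj(1) + 2*(5)*conj(1) + 2*(3)*conj(1) + 3*(0)*conj(1) + 3*(0)*conj(1)]
      = (1/12)[(12) + (-4) + (10) + (6) + (0) + (0)] = 24/12 = 2
  <chi_rho, chi_2> = (1/12)[1*(12)*conj(1) + 1*(-4)*conj(1) + 2*(5)*conj(1) + 2*(3)*conj(1) + 3*(0)*conj(-1) + 3*(0)*conj(-1)]
      = (1/12)[(12) + (-4) + (10) + (6) + (0) + (0)] = 24/12 = 2
  <chi_rho, chi_3> = (1/12)[1*(12)*conj(1) + 1*(-4)*conj(-1) + 2*(5)*conj(-1) + 2*(3)*conj(1) + 3*(0)*conj(1) + 3*(0)*conj(-1)]
      = (1/12)[(12) + (4) + (-10) + (6) + (0) + (0)] = 12/12 = 1
  <chi_rho, chi_4> = (1/12)[1*(12)*conj(1) + 1*(-4)*conj(-1) + 2*(5)*conj(-1) + 2*(3)*conj(1) + 3*(0)*conj(-1) + 3*(0)*conj(1)]
      = (1/12)[(12) + (4) + (-10) + (6) + (0) + (0)] = 12/12 = 1
  <chi_rho, chi_5> = (1/12)[1*(12)*conj(2) + 1*(-4)*conj(-2) + 2*(5)*conj(1) + 2*(3)*conj(-1) + 3*(0)*conj(0) + 3*(0)*conj(0)]
      = (1/12)[(24) + (8) + (10) + (-6) + (0) + (0)] = 36/12 = 3
  <chi_rho, chi_6> = (1/12)[1*(12)*conj(2) + 1*(-4)*conj(2) + 2*(5)*conj(-1) + 2*(3)*conj(-1) + 3*(0)*conj(0) + 3*(0)*conj(0)]
      = (1/12)[(24) + (-8) + (-10) + (-6) + (0) + (0)] = 0/12 = 0
Dimension check: dim(rho) = sum (mult * dim) = 2*1 + 2*1 + 1*1 + 1*1 + 3*2 + 0*2 = 12 = chi_rho(e) = 12.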